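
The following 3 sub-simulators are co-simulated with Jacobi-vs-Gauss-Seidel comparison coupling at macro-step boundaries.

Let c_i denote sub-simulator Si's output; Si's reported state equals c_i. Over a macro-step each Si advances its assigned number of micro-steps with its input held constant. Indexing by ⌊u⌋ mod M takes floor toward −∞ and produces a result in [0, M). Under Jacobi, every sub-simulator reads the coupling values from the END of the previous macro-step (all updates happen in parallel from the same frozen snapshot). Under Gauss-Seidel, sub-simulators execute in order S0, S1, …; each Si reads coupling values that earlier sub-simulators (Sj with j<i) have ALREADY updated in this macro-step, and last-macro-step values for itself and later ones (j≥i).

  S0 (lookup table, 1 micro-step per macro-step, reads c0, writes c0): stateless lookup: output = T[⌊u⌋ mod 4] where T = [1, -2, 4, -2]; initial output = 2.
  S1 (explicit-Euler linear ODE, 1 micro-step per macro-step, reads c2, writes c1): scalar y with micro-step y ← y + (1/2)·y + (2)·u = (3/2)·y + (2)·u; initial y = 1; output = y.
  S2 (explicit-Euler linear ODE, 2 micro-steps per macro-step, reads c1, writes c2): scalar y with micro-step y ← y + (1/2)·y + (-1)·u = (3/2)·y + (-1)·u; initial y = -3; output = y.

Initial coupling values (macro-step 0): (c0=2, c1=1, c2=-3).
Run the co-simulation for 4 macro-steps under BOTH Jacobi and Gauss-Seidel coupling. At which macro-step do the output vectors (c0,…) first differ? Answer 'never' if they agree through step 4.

[Jacobi] macro 1: S0 reads c0=2 → after 1×micro: 4; S1 reads c2=-3 → after 1×micro: -9/2; S2 reads c1=1 → after 2×micro: -37/4 ⇒ (c0=4, c1=-9/2, c2=-37/4)
[Jacobi] macro 2: S0 reads c0=4 → after 1×micro: 1; S1 reads c2=-37/4 → after 1×micro: -101/4; S2 reads c1=-9/2 → after 2×micro: -153/16 ⇒ (c0=1, c1=-101/4, c2=-153/16)
[Jacobi] macro 3: S0 reads c0=1 → after 1×micro: -2; S1 reads c2=-153/16 → after 1×micro: -57; S2 reads c1=-101/4 → after 2×micro: 2663/64 ⇒ (c0=-2, c1=-57, c2=2663/64)
[Jacobi] macro 4: S0 reads c0=-2 → after 1×micro: 4; S1 reads c2=2663/64 → after 1×micro: -73/32; S2 reads c1=-57 → after 2×micro: 60447/256 ⇒ (c0=4, c1=-73/32, c2=60447/256)
[Gauss-Seidel] macro 1: S0 reads c0=2 → after 1×micro: 4; S1 reads c2=-3 → after 1×micro: -9/2; S2 reads c1=-9/2 → after 2×micro: 9/2 ⇒ (c0=4, c1=-9/2, c2=9/2)
[Gauss-Seidel] macro 2: S0 reads c0=4 → after 1×micro: 1; S1 reads c2=9/2 → after 1×micro: 9/4; S2 reads c1=9/4 → after 2×micro: 9/2 ⇒ (c0=1, c1=9/4, c2=9/2)
[Gauss-Seidel] macro 3: S0 reads c0=1 → after 1×micro: -2; S1 reads c2=9/2 → after 1×micro: 99/8; S2 reads c1=99/8 → after 2×micro: -333/16 ⇒ (c0=-2, c1=99/8, c2=-333/16)
[Gauss-Seidel] macro 4: S0 reads c0=-2 → after 1×micro: 4; S1 reads c2=-333/16 → after 1×micro: -369/16; S2 reads c1=-369/16 → after 2×micro: 693/64 ⇒ (c0=4, c1=-369/16, c2=693/64)

first divergence at macro-step: 1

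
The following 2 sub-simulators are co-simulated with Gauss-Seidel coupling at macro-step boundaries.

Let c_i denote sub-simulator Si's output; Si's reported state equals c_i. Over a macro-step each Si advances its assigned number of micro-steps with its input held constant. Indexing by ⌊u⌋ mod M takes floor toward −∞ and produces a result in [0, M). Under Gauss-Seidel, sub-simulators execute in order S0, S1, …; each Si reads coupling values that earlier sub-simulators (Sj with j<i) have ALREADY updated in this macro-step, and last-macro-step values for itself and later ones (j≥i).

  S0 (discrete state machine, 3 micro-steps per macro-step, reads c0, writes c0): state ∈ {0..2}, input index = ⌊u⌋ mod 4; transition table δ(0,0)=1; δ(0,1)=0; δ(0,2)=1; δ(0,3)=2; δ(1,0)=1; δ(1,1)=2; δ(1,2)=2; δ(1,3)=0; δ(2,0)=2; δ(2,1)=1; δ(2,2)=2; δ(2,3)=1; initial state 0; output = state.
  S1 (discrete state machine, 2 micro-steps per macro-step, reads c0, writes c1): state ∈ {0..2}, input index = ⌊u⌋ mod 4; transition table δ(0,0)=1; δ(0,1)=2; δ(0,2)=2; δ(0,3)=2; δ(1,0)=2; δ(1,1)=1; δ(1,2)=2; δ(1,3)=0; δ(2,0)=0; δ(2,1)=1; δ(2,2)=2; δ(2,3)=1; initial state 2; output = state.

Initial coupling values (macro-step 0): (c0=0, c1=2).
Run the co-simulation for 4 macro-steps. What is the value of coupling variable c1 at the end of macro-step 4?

c1 at macro-step 4 = 2

macro 1: S0 reads c0=0 → after 3×micro: 1; S1 reads c0=1 → after 2×micro: 1 ⇒ (c0=1, c1=1)
macro 2: S0 reads c0=1 → after 3×micro: 2; S1 reads c0=2 → after 2×micro: 2 ⇒ (c0=2, c1=2)
macro 3: S0 reads c0=2 → after 3×micro: 2; S1 reads c0=2 → after 2×micro: 2 ⇒ (c0=2, c1=2)
macro 4: S0 reads c0=2 → after 3×micro: 2; S1 reads c0=2 → after 2×micro: 2 ⇒ (c0=2, c1=2)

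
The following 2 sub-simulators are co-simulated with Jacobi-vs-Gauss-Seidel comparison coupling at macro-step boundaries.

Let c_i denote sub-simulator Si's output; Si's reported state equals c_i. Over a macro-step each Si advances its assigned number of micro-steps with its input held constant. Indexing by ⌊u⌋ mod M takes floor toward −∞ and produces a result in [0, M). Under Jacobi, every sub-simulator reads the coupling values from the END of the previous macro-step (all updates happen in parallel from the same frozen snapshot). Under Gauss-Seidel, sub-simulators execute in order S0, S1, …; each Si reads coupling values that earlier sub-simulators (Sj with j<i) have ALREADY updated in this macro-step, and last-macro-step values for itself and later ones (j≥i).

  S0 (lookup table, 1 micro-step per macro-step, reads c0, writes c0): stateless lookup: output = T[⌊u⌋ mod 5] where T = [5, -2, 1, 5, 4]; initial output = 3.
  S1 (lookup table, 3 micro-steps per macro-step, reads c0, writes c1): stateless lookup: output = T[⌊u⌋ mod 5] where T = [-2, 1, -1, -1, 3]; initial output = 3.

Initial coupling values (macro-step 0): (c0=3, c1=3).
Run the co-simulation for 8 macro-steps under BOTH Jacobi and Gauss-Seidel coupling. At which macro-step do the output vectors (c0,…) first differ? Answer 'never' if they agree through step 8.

[Jacobi] macro 1: S0 reads c0=3 → after 1×micro: 5; S1 reads c0=3 → after 3×micro: -1 ⇒ (c0=5, c1=-1)
[Jacobi] macro 2: S0 reads c0=5 → after 1×micro: 5; S1 reads c0=5 → after 3×micro: -2 ⇒ (c0=5, c1=-2)
[Jacobi] macro 3: S0 reads c0=5 → after 1×micro: 5; S1 reads c0=5 → after 3×micro: -2 ⇒ (c0=5, c1=-2)
[Jacobi] macro 4: S0 reads c0=5 → after 1×micro: 5; S1 reads c0=5 → after 3×micro: -2 ⇒ (c0=5, c1=-2)
[Jacobi] macro 5: S0 reads c0=5 → after 1×micro: 5; S1 reads c0=5 → after 3×micro: -2 ⇒ (c0=5, c1=-2)
[Jacobi] macro 6: S0 reads c0=5 → after 1×micro: 5; S1 reads c0=5 → after 3×micro: -2 ⇒ (c0=5, c1=-2)
[Jacobi] macro 7: S0 reads c0=5 → after 1×micro: 5; S1 reads c0=5 → after 3×micro: -2 ⇒ (c0=5, c1=-2)
[Jacobi] macro 8: S0 reads c0=5 → after 1×micro: 5; S1 reads c0=5 → after 3×micro: -2 ⇒ (c0=5, c1=-2)
[Gauss-Seidel] macro 1: S0 reads c0=3 → after 1×micro: 5; S1 reads c0=5 → after 3×micro: -2 ⇒ (c0=5, c1=-2)
[Gauss-Seidel] macro 2: S0 reads c0=5 → after 1×micro: 5; S1 reads c0=5 → after 3×micro: -2 ⇒ (c0=5, c1=-2)
[Gauss-Seidel] macro 3: S0 reads c0=5 → after 1×micro: 5; S1 reads c0=5 → after 3×micro: -2 ⇒ (c0=5, c1=-2)
[Gauss-Seidel] macro 4: S0 reads c0=5 → after 1×micro: 5; S1 reads c0=5 → after 3×micro: -2 ⇒ (c0=5, c1=-2)
[Gauss-Seidel] macro 5: S0 reads c0=5 → after 1×micro: 5; S1 reads c0=5 → after 3×micro: -2 ⇒ (c0=5, c1=-2)
[Gauss-Seidel] macro 6: S0 reads c0=5 → after 1×micro: 5; S1 reads c0=5 → after 3×micro: -2 ⇒ (c0=5, c1=-2)
[Gauss-Seidel] macro 7: S0 reads c0=5 → after 1×micro: 5; S1 reads c0=5 → after 3×micro: -2 ⇒ (c0=5, c1=-2)
[Gauss-Seidel] macro 8: S0 reads c0=5 → after 1×micro: 5; S1 reads c0=5 → after 3×micro: -2 ⇒ (c0=5, c1=-2)

first divergence at macro-step: 1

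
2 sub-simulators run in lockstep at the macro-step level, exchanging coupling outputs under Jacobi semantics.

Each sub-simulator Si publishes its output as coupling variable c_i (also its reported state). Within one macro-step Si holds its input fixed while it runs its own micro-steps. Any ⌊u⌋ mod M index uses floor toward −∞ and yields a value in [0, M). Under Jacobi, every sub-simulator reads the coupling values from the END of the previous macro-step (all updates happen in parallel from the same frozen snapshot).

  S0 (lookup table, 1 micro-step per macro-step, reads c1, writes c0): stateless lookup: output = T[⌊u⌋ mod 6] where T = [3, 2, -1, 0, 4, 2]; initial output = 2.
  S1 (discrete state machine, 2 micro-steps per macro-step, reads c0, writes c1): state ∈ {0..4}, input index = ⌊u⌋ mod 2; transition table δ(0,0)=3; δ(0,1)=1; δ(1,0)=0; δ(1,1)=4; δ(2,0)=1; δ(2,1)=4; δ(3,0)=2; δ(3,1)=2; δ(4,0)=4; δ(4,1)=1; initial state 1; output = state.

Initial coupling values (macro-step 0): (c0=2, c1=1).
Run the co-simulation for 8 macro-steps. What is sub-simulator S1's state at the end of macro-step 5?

S1 state at macro-step 5 = 3

macro 1: S0 reads c1=1 → after 1×micro: 2; S1 reads c0=2 → after 2×micro: 3 ⇒ (c0=2, c1=3)
macro 2: S0 reads c1=3 → after 1×micro: 0; S1 reads c0=2 → after 2×micro: 1 ⇒ (c0=0, c1=1)
macro 3: S0 reads c1=1 → after 1×micro: 2; S1 reads c0=0 → after 2×micro: 3 ⇒ (c0=2, c1=3)
macro 4: S0 reads c1=3 → after 1×micro: 0; S1 reads c0=2 → after 2×micro: 1 ⇒ (c0=0, c1=1)
macro 5: S0 reads c1=1 → after 1×micro: 2; S1 reads c0=0 → after 2×micro: 3 ⇒ (c0=2, c1=3)
macro 6: S0 reads c1=3 → after 1×micro: 0; S1 reads c0=2 → after 2×micro: 1 ⇒ (c0=0, c1=1)
macro 7: S0 reads c1=1 → after 1×micro: 2; S1 reads c0=0 → after 2×micro: 3 ⇒ (c0=2, c1=3)
macro 8: S0 reads c1=3 → after 1×micro: 0; S1 reads c0=2 → after 2×micro: 1 ⇒ (c0=0, c1=1)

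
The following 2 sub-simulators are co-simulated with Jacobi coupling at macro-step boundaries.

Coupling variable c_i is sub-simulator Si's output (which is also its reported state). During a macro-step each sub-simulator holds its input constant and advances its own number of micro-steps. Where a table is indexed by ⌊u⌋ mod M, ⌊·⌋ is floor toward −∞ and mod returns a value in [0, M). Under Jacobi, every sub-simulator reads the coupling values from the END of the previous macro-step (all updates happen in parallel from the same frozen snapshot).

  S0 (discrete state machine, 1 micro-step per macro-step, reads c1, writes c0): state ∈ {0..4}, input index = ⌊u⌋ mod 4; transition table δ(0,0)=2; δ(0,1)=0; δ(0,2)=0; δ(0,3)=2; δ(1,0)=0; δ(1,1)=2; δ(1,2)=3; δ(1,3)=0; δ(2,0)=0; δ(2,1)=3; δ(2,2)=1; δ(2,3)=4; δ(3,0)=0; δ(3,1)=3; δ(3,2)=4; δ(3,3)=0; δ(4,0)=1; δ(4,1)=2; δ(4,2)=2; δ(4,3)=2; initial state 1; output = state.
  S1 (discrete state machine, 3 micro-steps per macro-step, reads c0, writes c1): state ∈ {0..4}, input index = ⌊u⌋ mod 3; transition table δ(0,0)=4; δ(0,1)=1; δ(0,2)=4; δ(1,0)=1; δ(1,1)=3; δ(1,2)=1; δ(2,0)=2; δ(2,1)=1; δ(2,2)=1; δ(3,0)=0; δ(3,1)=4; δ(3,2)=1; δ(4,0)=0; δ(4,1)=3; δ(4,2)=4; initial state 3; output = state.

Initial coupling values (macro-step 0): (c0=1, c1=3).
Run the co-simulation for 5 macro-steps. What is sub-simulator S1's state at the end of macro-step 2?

macro 1: S0 reads c1=3 → after 1×micro: 0; S1 reads c0=1 → after 3×micro: 4 ⇒ (c0=0, c1=4)
macro 2: S0 reads c1=4 → after 1×micro: 2; S1 reads c0=0 → after 3×micro: 0 ⇒ (c0=2, c1=0)
macro 3: S0 reads c1=0 → after 1×micro: 0; S1 reads c0=2 → after 3×micro: 4 ⇒ (c0=0, c1=4)
macro 4: S0 reads c1=4 → after 1×micro: 2; S1 reads c0=0 → after 3×micro: 0 ⇒ (c0=2, c1=0)
macro 5: S0 reads c1=0 → after 1×micro: 0; S1 reads c0=2 → after 3×micro: 4 ⇒ (c0=0, c1=4)

S1 state at macro-step 2 = 0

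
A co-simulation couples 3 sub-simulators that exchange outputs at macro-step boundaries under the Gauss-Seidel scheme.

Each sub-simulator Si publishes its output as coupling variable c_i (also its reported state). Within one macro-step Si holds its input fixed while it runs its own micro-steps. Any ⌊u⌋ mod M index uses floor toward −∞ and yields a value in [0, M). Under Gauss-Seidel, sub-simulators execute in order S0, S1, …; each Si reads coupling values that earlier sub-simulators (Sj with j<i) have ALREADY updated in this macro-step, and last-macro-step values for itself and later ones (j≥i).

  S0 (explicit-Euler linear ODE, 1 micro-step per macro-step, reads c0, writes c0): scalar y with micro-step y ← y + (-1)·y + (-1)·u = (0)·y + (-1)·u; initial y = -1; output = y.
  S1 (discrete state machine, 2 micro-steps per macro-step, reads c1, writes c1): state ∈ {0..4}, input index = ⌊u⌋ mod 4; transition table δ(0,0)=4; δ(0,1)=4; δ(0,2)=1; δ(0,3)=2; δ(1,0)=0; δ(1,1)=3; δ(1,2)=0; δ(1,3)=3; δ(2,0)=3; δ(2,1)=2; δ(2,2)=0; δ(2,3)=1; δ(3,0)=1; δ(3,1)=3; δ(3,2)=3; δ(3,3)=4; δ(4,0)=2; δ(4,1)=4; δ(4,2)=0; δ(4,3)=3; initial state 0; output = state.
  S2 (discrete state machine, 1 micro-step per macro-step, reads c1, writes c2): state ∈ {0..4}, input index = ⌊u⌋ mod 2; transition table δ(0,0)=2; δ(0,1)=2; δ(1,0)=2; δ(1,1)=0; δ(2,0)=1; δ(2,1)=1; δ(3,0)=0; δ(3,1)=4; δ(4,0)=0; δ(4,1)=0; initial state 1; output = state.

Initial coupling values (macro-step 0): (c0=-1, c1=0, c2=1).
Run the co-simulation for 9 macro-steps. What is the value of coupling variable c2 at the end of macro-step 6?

macro 1: S0 reads c0=-1 → after 1×micro: 1; S1 reads c1=0 → after 2×micro: 2; S2 reads c1=2 → after 1×micro: 2 ⇒ (c0=1, c1=2, c2=2)
macro 2: S0 reads c0=1 → after 1×micro: -1; S1 reads c1=2 → after 2×micro: 1; S2 reads c1=1 → after 1×micro: 1 ⇒ (c0=-1, c1=1, c2=1)
macro 3: S0 reads c0=-1 → after 1×micro: 1; S1 reads c1=1 → after 2×micro: 3; S2 reads c1=3 → after 1×micro: 0 ⇒ (c0=1, c1=3, c2=0)
macro 4: S0 reads c0=1 → after 1×micro: -1; S1 reads c1=3 → after 2×micro: 3; S2 reads c1=3 → after 1×micro: 2 ⇒ (c0=-1, c1=3, c2=2)
macro 5: S0 reads c0=-1 → after 1×micro: 1; S1 reads c1=3 → after 2×micro: 3; S2 reads c1=3 → after 1×micro: 1 ⇒ (c0=1, c1=3, c2=1)
macro 6: S0 reads c0=1 → after 1×micro: -1; S1 reads c1=3 → after 2×micro: 3; S2 reads c1=3 → after 1×micro: 0 ⇒ (c0=-1, c1=3, c2=0)
macro 7: S0 reads c0=-1 → after 1×micro: 1; S1 reads c1=3 → after 2×micro: 3; S2 reads c1=3 → after 1×micro: 2 ⇒ (c0=1, c1=3, c2=2)
macro 8: S0 reads c0=1 → after 1×micro: -1; S1 reads c1=3 → after 2×micro: 3; S2 reads c1=3 → after 1×micro: 1 ⇒ (c0=-1, c1=3, c2=1)
macro 9: S0 reads c0=-1 → after 1×micro: 1; S1 reads c1=3 → after 2×micro: 3; S2 reads c1=3 → after 1×micro: 0 ⇒ (c0=1, c1=3, c2=0)

c2 at macro-step 6 = 0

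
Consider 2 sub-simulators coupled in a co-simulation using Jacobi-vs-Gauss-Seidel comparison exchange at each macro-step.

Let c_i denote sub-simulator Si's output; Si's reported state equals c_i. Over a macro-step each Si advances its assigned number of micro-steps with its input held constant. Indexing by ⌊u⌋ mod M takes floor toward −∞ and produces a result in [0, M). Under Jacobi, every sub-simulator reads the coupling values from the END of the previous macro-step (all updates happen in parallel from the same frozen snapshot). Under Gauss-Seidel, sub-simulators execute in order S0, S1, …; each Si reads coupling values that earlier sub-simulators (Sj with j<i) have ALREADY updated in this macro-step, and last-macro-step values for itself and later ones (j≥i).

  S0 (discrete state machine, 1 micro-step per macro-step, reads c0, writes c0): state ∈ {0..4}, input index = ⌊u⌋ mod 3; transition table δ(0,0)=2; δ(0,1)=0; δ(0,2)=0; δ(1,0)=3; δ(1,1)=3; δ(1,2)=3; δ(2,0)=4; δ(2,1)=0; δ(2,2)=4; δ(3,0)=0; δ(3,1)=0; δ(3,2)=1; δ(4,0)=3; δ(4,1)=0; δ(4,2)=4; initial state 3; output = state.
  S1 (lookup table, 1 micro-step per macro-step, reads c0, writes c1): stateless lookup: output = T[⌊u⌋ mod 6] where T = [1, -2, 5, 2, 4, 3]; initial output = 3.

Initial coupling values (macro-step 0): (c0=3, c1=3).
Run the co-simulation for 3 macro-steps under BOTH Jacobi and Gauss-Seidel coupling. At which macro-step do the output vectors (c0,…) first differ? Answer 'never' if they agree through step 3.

[Jacobi] macro 1: S0 reads c0=3 → after 1×micro: 0; S1 reads c0=3 → after 1×micro: 2 ⇒ (c0=0, c1=2)
[Jacobi] macro 2: S0 reads c0=0 → after 1×micro: 2; S1 reads c0=0 → after 1×micro: 1 ⇒ (c0=2, c1=1)
[Jacobi] macro 3: S0 reads c0=2 → after 1×micro: 4; S1 reads c0=2 → after 1×micro: 5 ⇒ (c0=4, c1=5)
[Gauss-Seidel] macro 1: S0 reads c0=3 → after 1×micro: 0; S1 reads c0=0 → after 1×micro: 1 ⇒ (c0=0, c1=1)
[Gauss-Seidel] macro 2: S0 reads c0=0 → after 1×micro: 2; S1 reads c0=2 → after 1×micro: 5 ⇒ (c0=2, c1=5)
[Gauss-Seidel] macro 3: S0 reads c0=2 → after 1×micro: 4; S1 reads c0=4 → after 1×micro: 4 ⇒ (c0=4, c1=4)

first divergence at macro-step: 1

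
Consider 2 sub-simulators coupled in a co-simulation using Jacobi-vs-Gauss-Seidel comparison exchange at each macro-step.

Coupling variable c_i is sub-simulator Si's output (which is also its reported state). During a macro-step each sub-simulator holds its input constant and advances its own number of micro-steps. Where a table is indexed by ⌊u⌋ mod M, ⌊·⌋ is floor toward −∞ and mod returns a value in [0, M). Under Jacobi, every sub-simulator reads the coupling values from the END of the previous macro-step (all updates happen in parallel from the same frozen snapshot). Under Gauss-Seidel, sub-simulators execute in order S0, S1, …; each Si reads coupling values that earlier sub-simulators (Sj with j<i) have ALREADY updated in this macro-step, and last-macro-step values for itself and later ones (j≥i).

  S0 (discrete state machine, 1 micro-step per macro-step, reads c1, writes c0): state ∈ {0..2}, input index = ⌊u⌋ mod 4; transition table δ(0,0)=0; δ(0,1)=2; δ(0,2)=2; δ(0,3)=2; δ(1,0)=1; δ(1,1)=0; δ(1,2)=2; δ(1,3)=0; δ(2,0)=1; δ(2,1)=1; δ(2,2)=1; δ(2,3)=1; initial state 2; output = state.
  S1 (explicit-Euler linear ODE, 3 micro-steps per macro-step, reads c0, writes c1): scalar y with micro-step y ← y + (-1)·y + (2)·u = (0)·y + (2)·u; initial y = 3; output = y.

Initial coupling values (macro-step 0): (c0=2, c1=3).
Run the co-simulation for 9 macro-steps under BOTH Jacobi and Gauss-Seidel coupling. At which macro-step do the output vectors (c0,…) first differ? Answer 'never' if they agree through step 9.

first divergence at macro-step: 1

[Jacobi] macro 1: S0 reads c1=3 → after 1×micro: 1; S1 reads c0=2 → after 3×micro: 4 ⇒ (c0=1, c1=4)
[Jacobi] macro 2: S0 reads c1=4 → after 1×micro: 1; S1 reads c0=1 → after 3×micro: 2 ⇒ (c0=1, c1=2)
[Jacobi] macro 3: S0 reads c1=2 → after 1×micro: 2; S1 reads c0=1 → after 3×micro: 2 ⇒ (c0=2, c1=2)
[Jacobi] macro 4: S0 reads c1=2 → after 1×micro: 1; S1 reads c0=2 → after 3×micro: 4 ⇒ (c0=1, c1=4)
[Jacobi] macro 5: S0 reads c1=4 → after 1×micro: 1; S1 reads c0=1 → after 3×micro: 2 ⇒ (c0=1, c1=2)
[Jacobi] macro 6: S0 reads c1=2 → after 1×micro: 2; S1 reads c0=1 → after 3×micro: 2 ⇒ (c0=2, c1=2)
[Jacobi] macro 7: S0 reads c1=2 → after 1×micro: 1; S1 reads c0=2 → after 3×micro: 4 ⇒ (c0=1, c1=4)
[Jacobi] macro 8: S0 reads c1=4 → after 1×micro: 1; S1 reads c0=1 → after 3×micro: 2 ⇒ (c0=1, c1=2)
[Jacobi] macro 9: S0 reads c1=2 → after 1×micro: 2; S1 reads c0=1 → after 3×micro: 2 ⇒ (c0=2, c1=2)
[Gauss-Seidel] macro 1: S0 reads c1=3 → after 1×micro: 1; S1 reads c0=1 → after 3×micro: 2 ⇒ (c0=1, c1=2)
[Gauss-Seidel] macro 2: S0 reads c1=2 → after 1×micro: 2; S1 reads c0=2 → after 3×micro: 4 ⇒ (c0=2, c1=4)
[Gauss-Seidel] macro 3: S0 reads c1=4 → after 1×micro: 1; S1 reads c0=1 → after 3×micro: 2 ⇒ (c0=1, c1=2)
[Gauss-Seidel] macro 4: S0 reads c1=2 → after 1×micro: 2; S1 reads c0=2 → after 3×micro: 4 ⇒ (c0=2, c1=4)
[Gauss-Seidel] macro 5: S0 reads c1=4 → after 1×micro: 1; S1 reads c0=1 → after 3×micro: 2 ⇒ (c0=1, c1=2)
[Gauss-Seidel] macro 6: S0 reads c1=2 → after 1×micro: 2; S1 reads c0=2 → after 3×micro: 4 ⇒ (c0=2, c1=4)
[Gauss-Seidel] macro 7: S0 reads c1=4 → after 1×micro: 1; S1 reads c0=1 → after 3×micro: 2 ⇒ (c0=1, c1=2)
[Gauss-Seidel] macro 8: S0 reads c1=2 → after 1×micro: 2; S1 reads c0=2 → after 3×micro: 4 ⇒ (c0=2, c1=4)
[Gauss-Seidel] macro 9: S0 reads c1=4 → after 1×micro: 1; S1 reads c0=1 → after 3×micro: 2 ⇒ (c0=1, c1=2)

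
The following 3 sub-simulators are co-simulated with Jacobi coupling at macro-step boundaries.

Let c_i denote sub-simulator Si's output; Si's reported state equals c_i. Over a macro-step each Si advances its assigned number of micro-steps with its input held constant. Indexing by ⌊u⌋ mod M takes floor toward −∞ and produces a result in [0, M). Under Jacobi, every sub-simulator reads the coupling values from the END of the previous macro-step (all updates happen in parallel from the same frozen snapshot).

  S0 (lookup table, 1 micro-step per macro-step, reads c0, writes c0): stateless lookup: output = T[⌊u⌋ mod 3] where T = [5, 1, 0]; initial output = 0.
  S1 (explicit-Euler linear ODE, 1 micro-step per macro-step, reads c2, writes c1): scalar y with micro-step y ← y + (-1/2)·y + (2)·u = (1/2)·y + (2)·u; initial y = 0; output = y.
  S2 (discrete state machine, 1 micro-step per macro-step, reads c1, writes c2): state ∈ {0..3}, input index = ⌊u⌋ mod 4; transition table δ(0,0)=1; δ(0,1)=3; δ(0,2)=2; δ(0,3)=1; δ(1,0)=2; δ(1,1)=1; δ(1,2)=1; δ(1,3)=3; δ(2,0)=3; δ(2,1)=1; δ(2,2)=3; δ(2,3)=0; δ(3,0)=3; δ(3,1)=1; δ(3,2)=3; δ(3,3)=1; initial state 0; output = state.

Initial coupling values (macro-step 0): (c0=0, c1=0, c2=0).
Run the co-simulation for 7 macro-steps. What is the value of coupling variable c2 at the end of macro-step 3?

macro 1: S0 reads c0=0 → after 1×micro: 5; S1 reads c2=0 → after 1×micro: 0; S2 reads c1=0 → after 1×micro: 1 ⇒ (c0=5, c1=0, c2=1)
macro 2: S0 reads c0=5 → after 1×micro: 0; S1 reads c2=1 → after 1×micro: 2; S2 reads c1=0 → after 1×micro: 2 ⇒ (c0=0, c1=2, c2=2)
macro 3: S0 reads c0=0 → after 1×micro: 5; S1 reads c2=2 → after 1×micro: 5; S2 reads c1=2 → after 1×micro: 3 ⇒ (c0=5, c1=5, c2=3)
macro 4: S0 reads c0=5 → after 1×micro: 0; S1 reads c2=3 → after 1×micro: 17/2; S2 reads c1=5 → after 1×micro: 1 ⇒ (c0=0, c1=17/2, c2=1)
macro 5: S0 reads c0=0 → after 1×micro: 5; S1 reads c2=1 → after 1×micro: 25/4; S2 reads c1=17/2 → after 1×micro: 2 ⇒ (c0=5, c1=25/4, c2=2)
macro 6: S0 reads c0=5 → after 1×micro: 0; S1 reads c2=2 → after 1×micro: 57/8; S2 reads c1=25/4 → after 1×micro: 3 ⇒ (c0=0, c1=57/8, c2=3)
macro 7: S0 reads c0=0 → after 1×micro: 5; S1 reads c2=3 → after 1×micro: 153/16; S2 reads c1=57/8 → after 1×micro: 1 ⇒ (c0=5, c1=153/16, c2=1)

c2 at macro-step 3 = 3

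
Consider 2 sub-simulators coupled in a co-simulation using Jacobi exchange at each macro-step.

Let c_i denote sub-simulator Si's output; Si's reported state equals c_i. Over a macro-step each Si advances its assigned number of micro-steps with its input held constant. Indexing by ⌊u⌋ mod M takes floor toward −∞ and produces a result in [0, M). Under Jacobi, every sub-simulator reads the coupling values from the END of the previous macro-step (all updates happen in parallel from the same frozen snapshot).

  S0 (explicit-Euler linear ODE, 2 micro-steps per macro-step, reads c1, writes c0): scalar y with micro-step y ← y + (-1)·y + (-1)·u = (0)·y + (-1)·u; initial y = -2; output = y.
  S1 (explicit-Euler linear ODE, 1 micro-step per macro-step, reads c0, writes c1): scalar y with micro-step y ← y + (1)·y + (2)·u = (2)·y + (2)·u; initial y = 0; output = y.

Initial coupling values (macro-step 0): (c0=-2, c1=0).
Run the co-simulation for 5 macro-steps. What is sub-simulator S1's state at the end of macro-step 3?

S1 state at macro-step 3 = -8

macro 1: S0 reads c1=0 → after 2×micro: 0; S1 reads c0=-2 → after 1×micro: -4 ⇒ (c0=0, c1=-4)
macro 2: S0 reads c1=-4 → after 2×micro: 4; S1 reads c0=0 → after 1×micro: -8 ⇒ (c0=4, c1=-8)
macro 3: S0 reads c1=-8 → after 2×micro: 8; S1 reads c0=4 → after 1×micro: -8 ⇒ (c0=8, c1=-8)
macro 4: S0 reads c1=-8 → after 2×micro: 8; S1 reads c0=8 → after 1×micro: 0 ⇒ (c0=8, c1=0)
macro 5: S0 reads c1=0 → after 2×micro: 0; S1 reads c0=8 → after 1×micro: 16 ⇒ (c0=0, c1=16)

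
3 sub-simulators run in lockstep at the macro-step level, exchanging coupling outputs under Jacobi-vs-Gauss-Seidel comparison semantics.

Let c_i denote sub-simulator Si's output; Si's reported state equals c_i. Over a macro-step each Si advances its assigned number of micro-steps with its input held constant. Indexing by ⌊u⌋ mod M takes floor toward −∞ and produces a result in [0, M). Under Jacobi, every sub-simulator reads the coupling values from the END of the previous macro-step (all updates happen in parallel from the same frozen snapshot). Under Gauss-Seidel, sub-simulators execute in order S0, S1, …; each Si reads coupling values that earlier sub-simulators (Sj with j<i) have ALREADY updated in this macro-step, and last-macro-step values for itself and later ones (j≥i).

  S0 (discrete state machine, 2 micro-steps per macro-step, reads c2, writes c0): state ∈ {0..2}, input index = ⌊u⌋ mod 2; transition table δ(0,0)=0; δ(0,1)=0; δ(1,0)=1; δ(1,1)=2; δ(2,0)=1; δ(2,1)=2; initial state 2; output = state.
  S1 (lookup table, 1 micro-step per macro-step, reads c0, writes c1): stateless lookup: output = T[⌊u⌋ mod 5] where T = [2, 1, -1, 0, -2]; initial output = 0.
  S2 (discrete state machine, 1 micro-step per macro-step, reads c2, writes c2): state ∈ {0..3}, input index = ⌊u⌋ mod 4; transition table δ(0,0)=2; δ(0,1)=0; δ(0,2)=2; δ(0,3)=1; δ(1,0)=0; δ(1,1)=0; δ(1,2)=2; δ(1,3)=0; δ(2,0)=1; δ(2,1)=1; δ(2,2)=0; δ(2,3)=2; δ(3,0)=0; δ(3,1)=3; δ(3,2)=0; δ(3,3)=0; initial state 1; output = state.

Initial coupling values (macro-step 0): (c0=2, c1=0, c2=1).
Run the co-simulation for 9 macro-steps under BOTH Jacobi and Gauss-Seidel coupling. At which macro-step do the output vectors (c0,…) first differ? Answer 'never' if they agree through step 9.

first divergence at macro-step: 2

[Jacobi] macro 1: S0 reads c2=1 → after 2×micro: 2; S1 reads c0=2 → after 1×micro: -1; S2 reads c2=1 → after 1×micro: 0 ⇒ (c0=2, c1=-1, c2=0)
[Jacobi] macro 2: S0 reads c2=0 → after 2×micro: 1; S1 reads c0=2 → after 1×micro: -1; S2 reads c2=0 → after 1×micro: 2 ⇒ (c0=1, c1=-1, c2=2)
[Jacobi] macro 3: S0 reads c2=2 → after 2×micro: 1; S1 reads c0=1 → after 1×micro: 1; S2 reads c2=2 → after 1×micro: 0 ⇒ (c0=1, c1=1, c2=0)
[Jacobi] macro 4: S0 reads c2=0 → after 2×micro: 1; S1 reads c0=1 → after 1×micro: 1; S2 reads c2=0 → after 1×micro: 2 ⇒ (c0=1, c1=1, c2=2)
[Jacobi] macro 5: S0 reads c2=2 → after 2×micro: 1; S1 reads c0=1 → after 1×micro: 1; S2 reads c2=2 → after 1×micro: 0 ⇒ (c0=1, c1=1, c2=0)
[Jacobi] macro 6: S0 reads c2=0 → after 2×micro: 1; S1 reads c0=1 → after 1×micro: 1; S2 reads c2=0 → after 1×micro: 2 ⇒ (c0=1, c1=1, c2=2)
[Jacobi] macro 7: S0 reads c2=2 → after 2×micro: 1; S1 reads c0=1 → after 1×micro: 1; S2 reads c2=2 → after 1×micro: 0 ⇒ (c0=1, c1=1, c2=0)
[Jacobi] macro 8: S0 reads c2=0 → after 2×micro: 1; S1 reads c0=1 → after 1×micro: 1; S2 reads c2=0 → after 1×micro: 2 ⇒ (c0=1, c1=1, c2=2)
[Jacobi] macro 9: S0 reads c2=2 → after 2×micro: 1; S1 reads c0=1 → after 1×micro: 1; S2 reads c2=2 → after 1×micro: 0 ⇒ (c0=1, c1=1, c2=0)
[Gauss-Seidel] macro 1: S0 reads c2=1 → after 2×micro: 2; S1 reads c0=2 → after 1×micro: -1; S2 reads c2=1 → after 1×micro: 0 ⇒ (c0=2, c1=-1, c2=0)
[Gauss-Seidel] macro 2: S0 reads c2=0 → after 2×micro: 1; S1 reads c0=1 → after 1×micro: 1; S2 reads c2=0 → after 1×micro: 2 ⇒ (c0=1, c1=1, c2=2)
[Gauss-Seidel] macro 3: S0 reads c2=2 → after 2×micro: 1; S1 reads c0=1 → after 1×micro: 1; S2 reads c2=2 → after 1×micro: 0 ⇒ (c0=1, c1=1, c2=0)
[Gauss-Seidel] macro 4: S0 reads c2=0 → after 2×micro: 1; S1 reads c0=1 → after 1×micro: 1; S2 reads c2=0 → after 1×micro: 2 ⇒ (c0=1, c1=1, c2=2)
[Gauss-Seidel] macro 5: S0 reads c2=2 → after 2×micro: 1; S1 reads c0=1 → after 1×micro: 1; S2 reads c2=2 → after 1×micro: 0 ⇒ (c0=1, c1=1, c2=0)
[Gauss-Seidel] macro 6: S0 reads c2=0 → after 2×micro: 1; S1 reads c0=1 → after 1×micro: 1; S2 reads c2=0 → after 1×micro: 2 ⇒ (c0=1, c1=1, c2=2)
[Gauss-Seidel] macro 7: S0 reads c2=2 → after 2×micro: 1; S1 reads c0=1 → after 1×micro: 1; S2 reads c2=2 → after 1×micro: 0 ⇒ (c0=1, c1=1, c2=0)
[Gauss-Seidel] macro 8: S0 reads c2=0 → after 2×micro: 1; S1 reads c0=1 → after 1×micro: 1; S2 reads c2=0 → after 1×micro: 2 ⇒ (c0=1, c1=1, c2=2)
[Gauss-Seidel] macro 9: S0 reads c2=2 → after 2×micro: 1; S1 reads c0=1 → after 1×micro: 1; S2 reads c2=2 → after 1×micro: 0 ⇒ (c0=1, c1=1, c2=0)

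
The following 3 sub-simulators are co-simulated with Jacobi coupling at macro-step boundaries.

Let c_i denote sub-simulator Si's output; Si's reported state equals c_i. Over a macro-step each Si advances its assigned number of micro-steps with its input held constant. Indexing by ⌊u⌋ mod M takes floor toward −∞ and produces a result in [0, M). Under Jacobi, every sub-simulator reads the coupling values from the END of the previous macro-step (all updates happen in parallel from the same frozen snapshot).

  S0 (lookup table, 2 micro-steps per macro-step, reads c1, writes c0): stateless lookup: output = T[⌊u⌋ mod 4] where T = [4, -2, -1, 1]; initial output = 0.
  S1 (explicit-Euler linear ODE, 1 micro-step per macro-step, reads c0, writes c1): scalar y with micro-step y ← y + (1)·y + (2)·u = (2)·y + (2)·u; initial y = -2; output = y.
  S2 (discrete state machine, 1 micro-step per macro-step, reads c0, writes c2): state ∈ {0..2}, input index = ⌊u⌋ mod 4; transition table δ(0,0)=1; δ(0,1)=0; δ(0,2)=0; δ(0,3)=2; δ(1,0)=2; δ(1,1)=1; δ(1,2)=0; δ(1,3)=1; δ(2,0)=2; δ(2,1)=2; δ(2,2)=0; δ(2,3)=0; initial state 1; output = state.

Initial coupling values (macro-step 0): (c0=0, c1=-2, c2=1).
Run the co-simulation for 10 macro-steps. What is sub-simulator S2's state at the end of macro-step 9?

S2 state at macro-step 9 = 2

macro 1: S0 reads c1=-2 → after 2×micro: -1; S1 reads c0=0 → after 1×micro: -4; S2 reads c0=0 → after 1×micro: 2 ⇒ (c0=-1, c1=-4, c2=2)
macro 2: S0 reads c1=-4 → after 2×micro: 4; S1 reads c0=-1 → after 1×micro: -10; S2 reads c0=-1 → after 1×micro: 0 ⇒ (c0=4, c1=-10, c2=0)
macro 3: S0 reads c1=-10 → after 2×micro: -1; S1 reads c0=4 → after 1×micro: -12; S2 reads c0=4 → after 1×micro: 1 ⇒ (c0=-1, c1=-12, c2=1)
macro 4: S0 reads c1=-12 → after 2×micro: 4; S1 reads c0=-1 → after 1×micro: -26; S2 reads c0=-1 → after 1×micro: 1 ⇒ (c0=4, c1=-26, c2=1)
macro 5: S0 reads c1=-26 → after 2×micro: -1; S1 reads c0=4 → after 1×micro: -44; S2 reads c0=4 → after 1×micro: 2 ⇒ (c0=-1, c1=-44, c2=2)
macro 6: S0 reads c1=-44 → after 2×micro: 4; S1 reads c0=-1 → after 1×micro: -90; S2 reads c0=-1 → after 1×micro: 0 ⇒ (c0=4, c1=-90, c2=0)
macro 7: S0 reads c1=-90 → after 2×micro: -1; S1 reads c0=4 → after 1×micro: -172; S2 reads c0=4 → after 1×micro: 1 ⇒ (c0=-1, c1=-172, c2=1)
macro 8: S0 reads c1=-172 → after 2×micro: 4; S1 reads c0=-1 → after 1×micro: -346; S2 reads c0=-1 → after 1×micro: 1 ⇒ (c0=4, c1=-346, c2=1)
macro 9: S0 reads c1=-346 → after 2×micro: -1; S1 reads c0=4 → after 1×micro: -684; S2 reads c0=4 → after 1×micro: 2 ⇒ (c0=-1, c1=-684, c2=2)
macro 10: S0 reads c1=-684 → after 2×micro: 4; S1 reads c0=-1 → after 1×micro: -1370; S2 reads c0=-1 → after 1×micro: 0 ⇒ (c0=4, c1=-1370, c2=0)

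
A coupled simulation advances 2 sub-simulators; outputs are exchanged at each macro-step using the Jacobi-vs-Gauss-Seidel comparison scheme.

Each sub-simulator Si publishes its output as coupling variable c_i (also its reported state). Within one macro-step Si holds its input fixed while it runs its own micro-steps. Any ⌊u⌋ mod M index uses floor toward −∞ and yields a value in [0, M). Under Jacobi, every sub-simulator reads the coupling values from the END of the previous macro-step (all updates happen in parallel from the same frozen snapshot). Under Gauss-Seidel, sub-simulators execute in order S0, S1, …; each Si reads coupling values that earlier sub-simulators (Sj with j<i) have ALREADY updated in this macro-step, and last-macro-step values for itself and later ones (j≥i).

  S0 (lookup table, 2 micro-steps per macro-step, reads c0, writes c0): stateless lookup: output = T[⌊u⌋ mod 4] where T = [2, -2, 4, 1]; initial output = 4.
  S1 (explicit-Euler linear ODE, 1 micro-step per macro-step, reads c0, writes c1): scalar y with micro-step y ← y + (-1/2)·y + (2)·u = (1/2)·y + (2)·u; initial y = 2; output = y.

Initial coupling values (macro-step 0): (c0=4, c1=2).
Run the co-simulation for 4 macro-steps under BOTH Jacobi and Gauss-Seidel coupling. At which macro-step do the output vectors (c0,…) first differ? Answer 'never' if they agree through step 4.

first divergence at macro-step: 1

[Jacobi] macro 1: S0 reads c0=4 → after 2×micro: 2; S1 reads c0=4 → after 1×micro: 9 ⇒ (c0=2, c1=9)
[Jacobi] macro 2: S0 reads c0=2 → after 2×micro: 4; S1 reads c0=2 → after 1×micro: 17/2 ⇒ (c0=4, c1=17/2)
[Jacobi] macro 3: S0 reads c0=4 → after 2×micro: 2; S1 reads c0=4 → after 1×micro: 49/4 ⇒ (c0=2, c1=49/4)
[Jacobi] macro 4: S0 reads c0=2 → after 2×micro: 4; S1 reads c0=2 → after 1×micro: 81/8 ⇒ (c0=4, c1=81/8)
[Gauss-Seidel] macro 1: S0 reads c0=4 → after 2×micro: 2; S1 reads c0=2 → after 1×micro: 5 ⇒ (c0=2, c1=5)
[Gauss-Seidel] macro 2: S0 reads c0=2 → after 2×micro: 4; S1 reads c0=4 → after 1×micro: 21/2 ⇒ (c0=4, c1=21/2)
[Gauss-Seidel] macro 3: S0 reads c0=4 → after 2×micro: 2; S1 reads c0=2 → after 1×micro: 37/4 ⇒ (c0=2, c1=37/4)
[Gauss-Seidel] macro 4: S0 reads c0=2 → after 2×micro: 4; S1 reads c0=4 → after 1×micro: 101/8 ⇒ (c0=4, c1=101/8)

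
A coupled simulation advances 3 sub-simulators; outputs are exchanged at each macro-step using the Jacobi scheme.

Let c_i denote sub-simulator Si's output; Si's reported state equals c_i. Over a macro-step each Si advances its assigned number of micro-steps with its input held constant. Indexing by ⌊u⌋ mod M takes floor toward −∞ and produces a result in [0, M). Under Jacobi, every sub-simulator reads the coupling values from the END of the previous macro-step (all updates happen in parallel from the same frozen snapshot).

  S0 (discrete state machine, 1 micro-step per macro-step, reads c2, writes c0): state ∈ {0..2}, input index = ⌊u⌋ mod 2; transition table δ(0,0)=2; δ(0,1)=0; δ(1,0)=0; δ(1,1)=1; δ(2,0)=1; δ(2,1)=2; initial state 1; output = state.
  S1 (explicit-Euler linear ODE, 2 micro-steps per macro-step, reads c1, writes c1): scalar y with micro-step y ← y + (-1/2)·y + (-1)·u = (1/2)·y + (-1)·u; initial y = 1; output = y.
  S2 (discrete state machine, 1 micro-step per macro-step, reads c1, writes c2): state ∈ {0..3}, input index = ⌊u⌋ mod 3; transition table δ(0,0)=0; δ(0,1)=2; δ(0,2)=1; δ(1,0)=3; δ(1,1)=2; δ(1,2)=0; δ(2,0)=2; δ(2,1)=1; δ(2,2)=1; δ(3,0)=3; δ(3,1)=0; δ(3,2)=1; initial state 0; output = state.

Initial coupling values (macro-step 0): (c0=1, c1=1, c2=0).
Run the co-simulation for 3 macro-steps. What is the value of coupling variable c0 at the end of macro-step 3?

c0 at macro-step 3 = 2

macro 1: S0 reads c2=0 → after 1×micro: 0; S1 reads c1=1 → after 2×micro: -5/4; S2 reads c1=1 → after 1×micro: 2 ⇒ (c0=0, c1=-5/4, c2=2)
macro 2: S0 reads c2=2 → after 1×micro: 2; S1 reads c1=-5/4 → after 2×micro: 25/16; S2 reads c1=-5/4 → after 1×micro: 1 ⇒ (c0=2, c1=25/16, c2=1)
macro 3: S0 reads c2=1 → after 1×micro: 2; S1 reads c1=25/16 → after 2×micro: -125/64; S2 reads c1=25/16 → after 1×micro: 2 ⇒ (c0=2, c1=-125/64, c2=2)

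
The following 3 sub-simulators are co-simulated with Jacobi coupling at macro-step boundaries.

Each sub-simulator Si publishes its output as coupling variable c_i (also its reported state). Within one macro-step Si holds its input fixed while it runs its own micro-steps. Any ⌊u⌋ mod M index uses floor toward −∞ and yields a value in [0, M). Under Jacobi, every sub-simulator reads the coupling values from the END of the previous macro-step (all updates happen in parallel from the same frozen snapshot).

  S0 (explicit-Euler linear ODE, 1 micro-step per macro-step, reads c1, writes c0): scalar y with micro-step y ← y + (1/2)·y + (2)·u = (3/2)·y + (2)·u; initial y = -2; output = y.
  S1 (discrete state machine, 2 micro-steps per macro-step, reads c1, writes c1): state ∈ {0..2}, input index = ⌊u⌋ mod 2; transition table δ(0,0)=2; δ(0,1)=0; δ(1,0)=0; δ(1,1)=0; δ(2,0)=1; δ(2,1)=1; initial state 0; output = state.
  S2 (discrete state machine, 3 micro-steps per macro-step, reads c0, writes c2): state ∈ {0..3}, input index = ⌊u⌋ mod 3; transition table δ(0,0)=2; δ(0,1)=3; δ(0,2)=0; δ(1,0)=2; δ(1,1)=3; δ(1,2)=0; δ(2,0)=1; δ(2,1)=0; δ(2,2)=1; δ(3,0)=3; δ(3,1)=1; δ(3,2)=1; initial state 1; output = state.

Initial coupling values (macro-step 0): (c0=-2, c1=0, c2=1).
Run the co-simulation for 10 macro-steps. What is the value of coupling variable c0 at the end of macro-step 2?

c0 at macro-step 2 = -5/2

macro 1: S0 reads c1=0 → after 1×micro: -3; S1 reads c1=0 → after 2×micro: 1; S2 reads c0=-2 → after 3×micro: 3 ⇒ (c0=-3, c1=1, c2=3)
macro 2: S0 reads c1=1 → after 1×micro: -5/2; S1 reads c1=1 → after 2×micro: 0; S2 reads c0=-3 → after 3×micro: 3 ⇒ (c0=-5/2, c1=0, c2=3)
macro 3: S0 reads c1=0 → after 1×micro: -15/4; S1 reads c1=0 → after 2×micro: 1; S2 reads c0=-5/2 → after 3×micro: 3 ⇒ (c0=-15/4, c1=1, c2=3)
macro 4: S0 reads c1=1 → after 1×micro: -29/8; S1 reads c1=1 → after 2×micro: 0; S2 reads c0=-15/4 → after 3×micro: 0 ⇒ (c0=-29/8, c1=0, c2=0)
macro 5: S0 reads c1=0 → after 1×micro: -87/16; S1 reads c1=0 → after 2×micro: 1; S2 reads c0=-29/8 → after 3×micro: 0 ⇒ (c0=-87/16, c1=1, c2=0)
macro 6: S0 reads c1=1 → after 1×micro: -197/32; S1 reads c1=1 → after 2×micro: 0; S2 reads c0=-87/16 → after 3×micro: 2 ⇒ (c0=-197/32, c1=0, c2=2)
macro 7: S0 reads c1=0 → after 1×micro: -591/64; S1 reads c1=0 → after 2×micro: 1; S2 reads c0=-197/32 → after 3×micro: 0 ⇒ (c0=-591/64, c1=1, c2=0)
macro 8: S0 reads c1=1 → after 1×micro: -1517/128; S1 reads c1=1 → after 2×micro: 0; S2 reads c0=-591/64 → after 3×micro: 0 ⇒ (c0=-1517/128, c1=0, c2=0)
macro 9: S0 reads c1=0 → after 1×micro: -4551/256; S1 reads c1=0 → after 2×micro: 1; S2 reads c0=-1517/128 → after 3×micro: 2 ⇒ (c0=-4551/256, c1=1, c2=2)
macro 10: S0 reads c1=1 → after 1×micro: -12629/512; S1 reads c1=1 → after 2×micro: 0; S2 reads c0=-4551/256 → after 3×micro: 1 ⇒ (c0=-12629/512, c1=0, c2=1)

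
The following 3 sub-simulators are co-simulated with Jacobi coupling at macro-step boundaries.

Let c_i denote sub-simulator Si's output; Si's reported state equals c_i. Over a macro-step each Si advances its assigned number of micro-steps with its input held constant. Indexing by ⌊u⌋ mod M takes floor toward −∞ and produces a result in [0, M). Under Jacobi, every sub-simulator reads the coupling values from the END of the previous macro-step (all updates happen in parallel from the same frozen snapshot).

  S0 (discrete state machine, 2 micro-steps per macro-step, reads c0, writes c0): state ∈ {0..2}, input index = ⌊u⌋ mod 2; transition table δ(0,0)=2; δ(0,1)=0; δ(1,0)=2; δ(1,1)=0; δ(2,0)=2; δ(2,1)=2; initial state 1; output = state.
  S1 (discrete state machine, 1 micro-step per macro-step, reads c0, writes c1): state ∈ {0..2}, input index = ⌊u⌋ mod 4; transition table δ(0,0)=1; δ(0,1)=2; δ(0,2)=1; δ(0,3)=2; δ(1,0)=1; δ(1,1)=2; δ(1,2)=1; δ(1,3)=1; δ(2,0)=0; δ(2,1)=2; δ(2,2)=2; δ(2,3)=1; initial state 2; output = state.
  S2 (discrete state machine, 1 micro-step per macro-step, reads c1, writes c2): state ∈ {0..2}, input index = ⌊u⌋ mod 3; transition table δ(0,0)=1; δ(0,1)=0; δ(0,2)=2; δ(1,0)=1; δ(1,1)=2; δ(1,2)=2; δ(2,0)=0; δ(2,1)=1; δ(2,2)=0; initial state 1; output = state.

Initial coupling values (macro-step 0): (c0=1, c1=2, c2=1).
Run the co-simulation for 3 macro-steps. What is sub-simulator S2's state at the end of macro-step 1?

macro 1: S0 reads c0=1 → after 2×micro: 0; S1 reads c0=1 → after 1×micro: 2; S2 reads c1=2 → after 1×micro: 2 ⇒ (c0=0, c1=2, c2=2)
macro 2: S0 reads c0=0 → after 2×micro: 2; S1 reads c0=0 → after 1×micro: 0; S2 reads c1=2 → after 1×micro: 0 ⇒ (c0=2, c1=0, c2=0)
macro 3: S0 reads c0=2 → after 2×micro: 2; S1 reads c0=2 → after 1×micro: 1; S2 reads c1=0 → after 1×micro: 1 ⇒ (c0=2, c1=1, c2=1)

S2 state at macro-step 1 = 2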